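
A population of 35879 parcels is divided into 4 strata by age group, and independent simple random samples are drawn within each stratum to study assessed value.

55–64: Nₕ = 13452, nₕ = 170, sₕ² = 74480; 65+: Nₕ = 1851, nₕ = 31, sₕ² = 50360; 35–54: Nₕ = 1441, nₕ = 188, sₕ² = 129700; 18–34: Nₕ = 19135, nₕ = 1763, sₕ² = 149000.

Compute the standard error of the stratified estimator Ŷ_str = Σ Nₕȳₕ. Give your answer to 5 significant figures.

Var(Ŷ_str) = Σₕ Nₕ²(1 − fₕ)sₕ²/nₕ.
55–64: 13452²·(1 − 170/13452)·74480/170 = 7.8278245 × 10^10.
65+: 1851²·(1 − 31/1851)·50360/31 = 5.4727024 × 10^9.
35–54: 1441²·(1 − 188/1441)·129700/188 = 1.2456533 × 10^9.
18–34: 19135²·(1 − 1763/19135)·149000/1763 = 2.8093914 × 10^10.
Sum = 1.1309051 × 10^11.
SE = √(1.1309051 × 10^11) = 336290.

336290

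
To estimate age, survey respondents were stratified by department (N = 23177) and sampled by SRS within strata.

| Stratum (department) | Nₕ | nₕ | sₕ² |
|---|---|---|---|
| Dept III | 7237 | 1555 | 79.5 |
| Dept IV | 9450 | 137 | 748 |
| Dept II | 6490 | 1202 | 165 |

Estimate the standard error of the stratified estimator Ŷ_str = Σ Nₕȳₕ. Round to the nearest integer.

Var(Ŷ_str) = Σₕ Nₕ²(1 − fₕ)sₕ²/nₕ.
Dept III: 7237²·(1 − 1555/7237)·79.5/1555 = 2.1023089 × 10^6.
Dept IV: 9450²·(1 − 137/9450)·748/137 = 4.8051001 × 10^8.
Dept II: 6490²·(1 − 1202/6490)·165/1202 = 4.7110273 × 10^6.
Sum = 4.8732335 × 10^8.
SE = √(4.8732335 × 10^8) = 22075.

22075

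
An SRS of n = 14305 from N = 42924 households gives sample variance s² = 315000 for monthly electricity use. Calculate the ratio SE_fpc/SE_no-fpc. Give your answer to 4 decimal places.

f = n/N = 14305/42924 = 0.33326344.
SE_no-fpc = √(s²/n) = 4.6925763; SE_fpc = √((1−f)s²/n) = 3.8316734.
Ratio = √(1−f) = 0.81653938.

0.8165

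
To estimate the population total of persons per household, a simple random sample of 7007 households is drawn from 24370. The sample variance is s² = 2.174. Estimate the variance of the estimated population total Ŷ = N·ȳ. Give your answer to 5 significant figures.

131280

Var(Ŷ) = N²·Var(ȳ) = N²·(1 − n/N)·s²/n.
f = 7007/24370 = 0.28752565; Var(ȳ) = 0.71247435·2.174/7007 = 2.2105312 × 10^-4.
Var(Ŷ) = 24370² · (2.2105312 × 10^-4) = 131282.76.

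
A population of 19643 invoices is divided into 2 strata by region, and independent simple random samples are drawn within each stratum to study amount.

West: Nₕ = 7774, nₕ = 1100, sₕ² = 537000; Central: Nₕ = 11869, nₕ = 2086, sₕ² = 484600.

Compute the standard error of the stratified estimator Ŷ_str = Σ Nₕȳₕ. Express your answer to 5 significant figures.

Var(Ŷ_str) = Σₕ Nₕ²(1 − fₕ)sₕ²/nₕ.
West: 7774²·(1 − 1100/7774)·537000/1100 = 2.5328667 × 10^10.
Central: 11869²·(1 − 2086/11869)·484600/2086 = 2.6974617 × 10^10.
Sum = 5.2303284 × 10^10.
SE = √(5.2303284 × 10^10) = 228700.

228700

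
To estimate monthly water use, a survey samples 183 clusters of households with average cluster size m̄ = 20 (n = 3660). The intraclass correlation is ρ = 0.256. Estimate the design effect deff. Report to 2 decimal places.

deff = 1 + (20 − 1)·0.256 = 1 + 4.864 = 5.864.

5.86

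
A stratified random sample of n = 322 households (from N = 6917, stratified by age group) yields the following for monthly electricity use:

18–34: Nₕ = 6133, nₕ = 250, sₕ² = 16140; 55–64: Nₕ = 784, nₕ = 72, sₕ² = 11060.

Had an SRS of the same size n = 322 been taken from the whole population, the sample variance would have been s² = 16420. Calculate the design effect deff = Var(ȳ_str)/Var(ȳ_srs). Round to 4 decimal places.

1.0382

Var(ȳ_str) = Σ Wₕ²(1−fₕ)sₕ²/nₕ with Wₕ = Nₕ/6917:
  18–34: (6133/6917)²·(1−250/6133)·16140/250 = 48.685517
  55–64: (784/6917)²·(1−72/784)·11060/72 = 1.7921862
  → Var(ȳ_str) = 50.477703.
Var(ȳ_srs) = (1 − 322/6917)·16420/322 = 48.619927.
deff = 50.477703 / 48.619927 = 1.0382.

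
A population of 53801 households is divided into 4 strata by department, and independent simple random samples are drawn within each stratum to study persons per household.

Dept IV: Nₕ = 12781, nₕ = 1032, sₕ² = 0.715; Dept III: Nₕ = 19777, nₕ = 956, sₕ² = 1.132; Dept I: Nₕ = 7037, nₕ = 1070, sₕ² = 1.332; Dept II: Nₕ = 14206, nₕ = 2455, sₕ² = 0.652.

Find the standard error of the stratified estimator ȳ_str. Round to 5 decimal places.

Var(ȳ_str) = Σₕ Wₕ²(1 − fₕ)sₕ²/nₕ with Wₕ = Nₕ/N, N = 53801.
Dept IV: Wₕ = 0.23756064; term = 0.23756064²·(1 − 0.08074486)·0.715/1032 = 3.5942757 × 10^-5.
Dept III: Wₕ = 0.36759540; term = 0.36759540²·(1 − 0.04833898)·1.132/956 = 1.5226881 × 10^-4.
Dept I: Wₕ = 0.13079683; term = 0.13079683²·(1 − 0.15205343)·1.332/1070 = 1.8058569 × 10^-5.
Dept II: Wₕ = 0.26404714; term = 0.26404714²·(1 − 0.17281430)·0.652/2455 = 1.5316588 × 10^-5.
Sum = 2.2158672 × 10^-4.
SE = √(2.2158672 × 10^-4) = 0.01489.

0.01489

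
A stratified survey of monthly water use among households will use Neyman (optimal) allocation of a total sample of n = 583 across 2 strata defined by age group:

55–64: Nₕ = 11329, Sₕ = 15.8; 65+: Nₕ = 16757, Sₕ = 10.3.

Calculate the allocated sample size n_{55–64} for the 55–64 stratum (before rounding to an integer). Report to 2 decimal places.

Neyman allocation: nₕ = n·NₕSₕ / Σⱼ NⱼSⱼ.
Σ NⱼSⱼ = 11329·15.8 + 16757·10.3 = 351595.3.
n_{55–64} = 583·11329·15.8 / 351595.3 = 296.81.

296.81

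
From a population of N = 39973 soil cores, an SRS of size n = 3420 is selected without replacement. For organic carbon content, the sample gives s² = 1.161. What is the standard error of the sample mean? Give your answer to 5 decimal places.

0.01762

Under SRS without replacement, Var(ȳ) = (1 − f)·s²/n with f = n/N = 3420/39973 = 0.08555775.
Var(ȳ) = (1 − 0.08555775)·1.161/3420 = 0.91444225·3.3947368 × 10^-4 = 3.1042908 × 10^-4.
SE(ȳ) = √(3.1042908 × 10^-4) = 0.01762.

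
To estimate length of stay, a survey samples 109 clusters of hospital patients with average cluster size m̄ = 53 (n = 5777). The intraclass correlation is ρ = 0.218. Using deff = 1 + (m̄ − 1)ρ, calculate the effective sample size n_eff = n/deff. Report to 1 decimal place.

468.3

deff = 1 + (53 − 1)·0.218 = 1 + 11.336 = 12.336.
n_eff = 5777 / 12.336 = 468.3.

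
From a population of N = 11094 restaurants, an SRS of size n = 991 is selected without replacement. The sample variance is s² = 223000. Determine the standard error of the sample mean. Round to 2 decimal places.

14.32

Under SRS without replacement, Var(ȳ) = (1 − f)·s²/n with f = n/N = 991/11094 = 0.08932756.
Var(ȳ) = (1 − 0.08932756)·223000/991 = 0.91067244·225.02523 = 204.92427.
SE(ȳ) = √(204.92427) = 14.32.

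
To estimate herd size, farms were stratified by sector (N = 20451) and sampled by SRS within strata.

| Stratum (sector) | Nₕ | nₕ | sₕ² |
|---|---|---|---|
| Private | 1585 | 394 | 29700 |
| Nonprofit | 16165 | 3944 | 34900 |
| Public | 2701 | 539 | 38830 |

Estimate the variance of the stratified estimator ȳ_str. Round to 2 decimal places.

5.53

Var(ȳ_str) = Σₕ Wₕ²(1 − fₕ)sₕ²/nₕ with Wₕ = Nₕ/N, N = 20451.
Private: Wₕ = 0.07750232; term = 0.07750232²·(1 − 0.24858044)·29700/394 = 0.34022965.
Nonprofit: Wₕ = 0.79042590; term = 0.79042590²·(1 − 0.24398392)·34900/3944 = 4.1796689.
Public: Wₕ = 0.13207178; term = 0.13207178²·(1 − 0.19955572)·38830/539 = 1.0058421.
Sum = 5.5257407.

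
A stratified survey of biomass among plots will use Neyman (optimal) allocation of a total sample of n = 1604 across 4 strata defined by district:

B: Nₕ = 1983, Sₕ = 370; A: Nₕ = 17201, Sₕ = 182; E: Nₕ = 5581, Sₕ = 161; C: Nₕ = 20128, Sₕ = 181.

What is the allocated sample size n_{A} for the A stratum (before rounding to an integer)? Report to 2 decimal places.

597.37

Neyman allocation: nₕ = n·NₕSₕ / Σⱼ NⱼSⱼ.
Σ NⱼSⱼ = 1983·370 + 17201·182 + 5581·161 + 20128·181 = 8.406001 × 10^6.
n_{A} = 1604·17201·182 / (8.406001 × 10^6) = 597.37.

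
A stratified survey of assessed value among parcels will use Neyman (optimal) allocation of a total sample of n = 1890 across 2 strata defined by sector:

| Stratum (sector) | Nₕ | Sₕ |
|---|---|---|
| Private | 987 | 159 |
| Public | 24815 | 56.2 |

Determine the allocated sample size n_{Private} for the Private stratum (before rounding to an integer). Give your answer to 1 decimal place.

191.2

Neyman allocation: nₕ = n·NₕSₕ / Σⱼ NⱼSⱼ.
Σ NⱼSⱼ = 987·159 + 24815·56.2 = 1.551536 × 10^6.
n_{Private} = 1890·987·159 / (1.551536 × 10^6) = 191.2.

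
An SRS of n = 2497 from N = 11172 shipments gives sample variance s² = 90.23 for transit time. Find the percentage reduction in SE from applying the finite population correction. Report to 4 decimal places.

f = n/N = 2497/11172 = 0.22350519.
SE_no-fpc = √(s²/n) = 0.19009304; SE_fpc = √((1−f)s²/n) = 0.16750797.
Ratio = √(1−f) = 0.88118943. Reduction = 100·(1 − 0.88118943) = 11.8811%.

11.8811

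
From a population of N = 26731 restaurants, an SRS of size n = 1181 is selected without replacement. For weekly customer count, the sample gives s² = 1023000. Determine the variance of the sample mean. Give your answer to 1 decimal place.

827.9

Under SRS without replacement, Var(ȳ) = (1 − f)·s²/n with f = n/N = 1181/26731 = 0.04418091.
Var(ȳ) = (1 − 0.04418091)·1023000/1181 = 0.95581909·866.21507 = 827.9449.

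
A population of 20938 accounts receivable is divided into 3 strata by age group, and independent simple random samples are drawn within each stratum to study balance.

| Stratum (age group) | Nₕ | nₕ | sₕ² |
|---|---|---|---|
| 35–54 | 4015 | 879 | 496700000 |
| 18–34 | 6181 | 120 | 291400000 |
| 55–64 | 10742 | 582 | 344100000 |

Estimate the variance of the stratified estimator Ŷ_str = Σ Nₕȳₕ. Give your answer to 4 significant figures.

1.626 × 10^14

Var(Ŷ_str) = Σₕ Nₕ²(1 − fₕ)sₕ²/nₕ.
35–54: 4015²·(1 − 879/4015)·496700000/879 = 7.1148687 × 10^12.
18–34: 6181²·(1 − 120/6181)·291400000/120 = 9.0972751 × 10^13.
55–64: 10742²·(1 − 582/10742)·344100000/582 = 6.4526862 × 10^13.
Sum = 1.6261448 × 10^14.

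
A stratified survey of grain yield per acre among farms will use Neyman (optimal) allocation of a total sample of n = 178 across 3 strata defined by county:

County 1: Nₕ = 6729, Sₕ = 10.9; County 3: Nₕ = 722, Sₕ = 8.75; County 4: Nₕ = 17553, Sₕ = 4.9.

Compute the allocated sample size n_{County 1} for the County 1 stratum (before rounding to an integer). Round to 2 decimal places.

Neyman allocation: nₕ = n·NₕSₕ / Σⱼ NⱼSⱼ.
Σ NⱼSⱼ = 6729·10.9 + 722·8.75 + 17553·4.9 = 165673.3.
n_{County 1} = 178·6729·10.9 / 165673.3 = 78.80.

78.80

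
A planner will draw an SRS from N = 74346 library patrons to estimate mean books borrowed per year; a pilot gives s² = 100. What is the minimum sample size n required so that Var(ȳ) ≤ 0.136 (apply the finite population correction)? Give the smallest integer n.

Without fpc, n₀ = s²/D = 100/0.136 = 735.2941.
With fpc, (1 − n/N)·s²/n ≤ D requires n ≥ n₀/(1 + n₀/N) = 735.2941/(1 + 735.2941/74346) = 728.0931.
Rounding up, n = 729.

729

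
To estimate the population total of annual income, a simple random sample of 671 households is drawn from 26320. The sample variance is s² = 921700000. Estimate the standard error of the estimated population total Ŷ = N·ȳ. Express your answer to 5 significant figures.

3.0452 × 10^7

Var(Ŷ) = N²·Var(ȳ) = N²·(1 − n/N)·s²/n.
f = 671/26320 = 0.02549392; Var(ȳ) = 0.97450608·921700000/671 = 1.3386025 × 10^6.
Var(Ŷ) = 26320² · (1.3386025 × 10^6) = 9.2730671 × 10^14.
SE(Ŷ) = √(9.2730671 × 10^14) = 3.0452 × 10^7.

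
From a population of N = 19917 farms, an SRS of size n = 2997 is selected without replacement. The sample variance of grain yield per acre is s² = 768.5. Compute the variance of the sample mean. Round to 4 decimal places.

Under SRS without replacement, Var(ȳ) = (1 − f)·s²/n with f = n/N = 2997/19917 = 0.15047447.
Var(ȳ) = (1 − 0.15047447)·768.5/2997 = 0.84952553·0.25642309 = 0.21783796.

0.2178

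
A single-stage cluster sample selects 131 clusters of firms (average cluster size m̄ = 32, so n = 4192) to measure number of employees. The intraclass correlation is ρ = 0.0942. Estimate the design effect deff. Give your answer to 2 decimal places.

3.92

deff = 1 + (32 − 1)·0.0942 = 1 + 2.9202 = 3.9202.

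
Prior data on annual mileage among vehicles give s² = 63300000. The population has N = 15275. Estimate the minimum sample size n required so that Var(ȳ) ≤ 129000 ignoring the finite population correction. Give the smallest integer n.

491

Without fpc, n₀ = s²/D = 63300000/129000 = 490.6977.
Rounding up, n = 491.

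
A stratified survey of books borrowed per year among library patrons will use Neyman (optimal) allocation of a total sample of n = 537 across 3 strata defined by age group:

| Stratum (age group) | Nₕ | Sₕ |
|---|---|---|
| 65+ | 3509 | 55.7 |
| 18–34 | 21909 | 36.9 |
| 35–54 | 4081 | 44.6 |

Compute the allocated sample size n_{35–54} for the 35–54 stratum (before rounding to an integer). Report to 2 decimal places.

Neyman allocation: nₕ = n·NₕSₕ / Σⱼ NⱼSⱼ.
Σ NⱼSⱼ = 3509·55.7 + 21909·36.9 + 4081·44.6 = 1.185906 × 10^6.
n_{35–54} = 537·4081·44.6 / (1.185906 × 10^6) = 82.42.

82.42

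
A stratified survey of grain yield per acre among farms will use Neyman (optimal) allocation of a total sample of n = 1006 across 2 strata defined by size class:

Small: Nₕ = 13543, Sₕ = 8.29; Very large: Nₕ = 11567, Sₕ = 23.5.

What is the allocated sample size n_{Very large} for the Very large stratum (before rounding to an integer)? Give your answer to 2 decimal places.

711.95

Neyman allocation: nₕ = n·NₕSₕ / Σⱼ NⱼSⱼ.
Σ NⱼSⱼ = 13543·8.29 + 11567·23.5 = 384095.97.
n_{Very large} = 1006·11567·23.5 / 384095.97 = 711.95.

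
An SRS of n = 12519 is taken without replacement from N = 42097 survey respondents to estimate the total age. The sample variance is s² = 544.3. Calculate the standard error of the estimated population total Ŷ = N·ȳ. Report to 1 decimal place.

7357.7

Var(Ŷ) = N²·Var(ȳ) = N²·(1 − n/N)·s²/n.
f = 12519/42097 = 0.29738461; Var(ȳ) = 0.70261539·544.3/12519 = 0.030548251.
Var(Ŷ) = 42097² · 0.030548251 = 5.4136309 × 10^7.
SE(Ŷ) = √(5.4136309 × 10^7) = 7357.7.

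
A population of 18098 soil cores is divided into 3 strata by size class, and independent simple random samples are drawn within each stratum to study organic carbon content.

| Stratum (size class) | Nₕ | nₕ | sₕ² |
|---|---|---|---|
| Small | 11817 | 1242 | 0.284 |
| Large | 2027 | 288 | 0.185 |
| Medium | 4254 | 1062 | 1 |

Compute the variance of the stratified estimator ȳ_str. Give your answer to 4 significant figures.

1.332 × 10^-4

Var(ȳ_str) = Σₕ Wₕ²(1 − fₕ)sₕ²/nₕ with Wₕ = Nₕ/N, N = 18098.
Small: Wₕ = 0.65294508; term = 0.65294508²·(1 − 0.10510282)·0.284/1242 = 8.7241513 × 10^-5.
Large: Wₕ = 0.11200133; term = 0.11200133²·(1 − 0.14208189)·0.185/288 = 6.9130771 × 10^-6.
Medium: Wₕ = 0.23505360; term = 0.23505360²·(1 − 0.24964739)·1/1062 = 3.9036843 × 10^-5.
Sum = 1.3319143 × 10^-4.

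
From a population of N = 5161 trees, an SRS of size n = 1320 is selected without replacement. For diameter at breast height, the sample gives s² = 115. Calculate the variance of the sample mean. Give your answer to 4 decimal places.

Under SRS without replacement, Var(ȳ) = (1 − f)·s²/n with f = n/N = 1320/5161 = 0.25576439.
Var(ȳ) = (1 − 0.25576439)·115/1320 = 0.74423561·0.087121212 = 0.064838709.

0.0648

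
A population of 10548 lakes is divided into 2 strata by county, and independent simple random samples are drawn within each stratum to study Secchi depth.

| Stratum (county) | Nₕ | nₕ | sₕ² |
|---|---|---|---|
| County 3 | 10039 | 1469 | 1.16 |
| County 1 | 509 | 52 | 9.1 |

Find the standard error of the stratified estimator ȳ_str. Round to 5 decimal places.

Var(ȳ_str) = Σₕ Wₕ²(1 − fₕ)sₕ²/nₕ with Wₕ = Nₕ/N, N = 10548.
County 3: Wₕ = 0.95174441; term = 0.95174441²·(1 − 0.14632932)·1.16/1469 = 6.1061466 × 10^-4.
County 1: Wₕ = 0.04825559; term = 0.04825559²·(1 − 0.10216110)·9.1/52 = 3.658742 × 10^-4.
Sum = 9.7648886 × 10^-4.
SE = √(9.7648886 × 10^-4) = 0.03125.

0.03125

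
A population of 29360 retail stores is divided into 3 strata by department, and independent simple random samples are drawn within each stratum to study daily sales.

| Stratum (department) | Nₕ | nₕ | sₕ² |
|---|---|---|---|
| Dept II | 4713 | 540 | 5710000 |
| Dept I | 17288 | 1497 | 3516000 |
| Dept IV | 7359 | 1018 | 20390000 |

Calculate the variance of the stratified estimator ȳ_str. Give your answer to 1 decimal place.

Var(ȳ_str) = Σₕ Wₕ²(1 − fₕ)sₕ²/nₕ with Wₕ = Nₕ/N, N = 29360.
Dept II: Wₕ = 0.16052452; term = 0.16052452²·(1 − 0.11457670)·5710000/540 = 241.25486.
Dept I: Wₕ = 0.58882834; term = 0.58882834²·(1 − 0.08659186)·3516000/1497 = 743.82257.
Dept IV: Wₕ = 0.25064714; term = 0.25064714²·(1 − 0.13833401)·20390000/1018 = 1084.2612.
Sum = 2069.3386.

2069.3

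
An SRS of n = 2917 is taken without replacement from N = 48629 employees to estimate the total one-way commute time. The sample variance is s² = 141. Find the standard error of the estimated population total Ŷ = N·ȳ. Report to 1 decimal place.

10365.8

Var(Ŷ) = N²·Var(ȳ) = N²·(1 − n/N)·s²/n.
f = 2917/48629 = 0.05998478; Var(ȳ) = 0.94001522·141/2917 = 0.045437828.
Var(Ŷ) = 48629² · 0.045437828 = 1.0745045 × 10^8.
SE(Ŷ) = √(1.0745045 × 10^8) = 10365.8.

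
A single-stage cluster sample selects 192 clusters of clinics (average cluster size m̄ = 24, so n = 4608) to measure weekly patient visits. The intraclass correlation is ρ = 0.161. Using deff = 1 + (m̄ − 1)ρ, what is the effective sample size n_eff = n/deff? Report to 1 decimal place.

deff = 1 + (24 − 1)·0.161 = 1 + 3.703 = 4.703.
n_eff = 4608 / 4.703 = 979.8.

979.8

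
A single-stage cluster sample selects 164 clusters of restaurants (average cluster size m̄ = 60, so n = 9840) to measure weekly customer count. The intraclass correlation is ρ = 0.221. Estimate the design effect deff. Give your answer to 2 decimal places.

deff = 1 + (60 − 1)·0.221 = 1 + 13.039 = 14.039.

14.04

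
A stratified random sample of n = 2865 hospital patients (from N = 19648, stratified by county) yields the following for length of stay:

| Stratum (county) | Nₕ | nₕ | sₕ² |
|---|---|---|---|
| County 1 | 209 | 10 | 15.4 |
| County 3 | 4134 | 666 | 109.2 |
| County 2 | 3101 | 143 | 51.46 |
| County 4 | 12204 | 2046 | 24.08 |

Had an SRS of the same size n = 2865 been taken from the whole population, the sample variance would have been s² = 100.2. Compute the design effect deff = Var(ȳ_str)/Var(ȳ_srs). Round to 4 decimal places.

Var(ȳ_str) = Σ Wₕ²(1−fₕ)sₕ²/nₕ with Wₕ = Nₕ/19648:
  County 1: (209/19648)²·(1−10/209)·15.4/10 = 1.6591413 × 10^-4
  County 3: (4134/19648)²·(1−666/4134)·109.2/666 = 0.0060892145
  County 2: (3101/19648)²·(1−143/3101)·51.46/143 = 0.0085506077
  County 4: (12204/19648)²·(1−2046/12204)·24.08/2046 = 0.0037794148
  → Var(ȳ_str) = 0.018585151.
Var(ȳ_srs) = (1 − 2865/19648)·100.2/2865 = 0.029874066.
deff = 0.018585151 / 0.029874066 = 0.6221.

0.6221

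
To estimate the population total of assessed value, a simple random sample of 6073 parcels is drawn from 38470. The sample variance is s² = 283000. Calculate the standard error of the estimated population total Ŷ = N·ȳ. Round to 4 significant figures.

241000

Var(Ŷ) = N²·Var(ȳ) = N²·(1 − n/N)·s²/n.
f = 6073/38470 = 0.15786327; Var(ȳ) = 0.84213673·283000/6073 = 39.243322.
Var(Ŷ) = 38470² · 39.243322 = 5.8077797 × 10^10.
SE(Ŷ) = √(5.8077797 × 10^10) = 241000.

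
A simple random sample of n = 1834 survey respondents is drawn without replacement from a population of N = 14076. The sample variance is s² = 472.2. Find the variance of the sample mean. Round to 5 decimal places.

0.22392

Under SRS without replacement, Var(ȳ) = (1 − f)·s²/n with f = n/N = 1834/14076 = 0.13029270.
Var(ȳ) = (1 − 0.13029270)·472.2/1834 = 0.86970730·0.25747001 = 0.22392355.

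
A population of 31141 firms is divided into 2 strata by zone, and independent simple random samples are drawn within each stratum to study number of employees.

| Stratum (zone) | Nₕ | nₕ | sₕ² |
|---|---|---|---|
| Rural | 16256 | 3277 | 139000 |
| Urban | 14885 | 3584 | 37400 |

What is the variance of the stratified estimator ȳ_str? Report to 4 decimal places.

Var(ȳ_str) = Σₕ Wₕ²(1 − fₕ)sₕ²/nₕ with Wₕ = Nₕ/N, N = 31141.
Rural: Wₕ = 0.52201278; term = 0.52201278²·(1 − 0.20158711)·139000/3277 = 9.2284374.
Urban: Wₕ = 0.47798722; term = 0.47798722²·(1 − 0.24077931)·37400/3584 = 1.8101068.
Sum = 11.038544.

11.0385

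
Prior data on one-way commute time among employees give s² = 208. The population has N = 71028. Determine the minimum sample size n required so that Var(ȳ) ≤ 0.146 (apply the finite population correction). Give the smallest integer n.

Without fpc, n₀ = s²/D = 208/0.146 = 1424.6575.
With fpc, (1 − n/N)·s²/n ≤ D requires n ≥ n₀/(1 + n₀/N) = 1424.6575/(1 + 1424.6575/71028) = 1396.6440.
Rounding up, n = 1397.

1397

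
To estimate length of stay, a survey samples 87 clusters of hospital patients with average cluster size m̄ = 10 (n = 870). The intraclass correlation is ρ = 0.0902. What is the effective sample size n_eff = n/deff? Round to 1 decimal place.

480.2

deff = 1 + (10 − 1)·0.0902 = 1 + 0.8118 = 1.8118.
n_eff = 870 / 1.8118 = 480.2.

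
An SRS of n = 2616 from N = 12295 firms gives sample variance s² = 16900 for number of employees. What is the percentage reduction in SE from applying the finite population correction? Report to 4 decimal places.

11.2740

f = n/N = 2616/12295 = 0.21276942.
SE_no-fpc = √(s²/n) = 2.5417011; SE_fpc = √((1−f)s²/n) = 2.2551501.
Ratio = √(1−f) = 0.88726015. Reduction = 100·(1 − 0.88726015) = 11.2740%.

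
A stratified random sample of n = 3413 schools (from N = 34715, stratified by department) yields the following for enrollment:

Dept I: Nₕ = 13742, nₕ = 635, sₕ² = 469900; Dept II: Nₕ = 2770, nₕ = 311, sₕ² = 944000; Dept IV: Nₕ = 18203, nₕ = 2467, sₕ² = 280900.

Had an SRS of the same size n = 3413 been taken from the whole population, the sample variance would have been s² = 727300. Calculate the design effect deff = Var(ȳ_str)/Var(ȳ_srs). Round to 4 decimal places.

0.8057

Var(ȳ_str) = Σ Wₕ²(1−fₕ)sₕ²/nₕ with Wₕ = Nₕ/34715:
  Dept I: (13742/34715)²·(1−635/13742)·469900/635 = 110.59885
  Dept II: (2770/34715)²·(1−311/2770)·944000/311 = 17.155981
  Dept IV: (18203/34715)²·(1−2467/18203)·280900/2467 = 27.0636
  → Var(ȳ_str) = 154.81843.
Var(ȳ_srs) = (1 − 3413/34715)·727300/3413 = 192.14638.
deff = 154.81843 / 192.14638 = 0.8057.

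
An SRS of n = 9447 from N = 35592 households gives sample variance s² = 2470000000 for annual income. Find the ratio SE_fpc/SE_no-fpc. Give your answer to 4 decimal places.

f = n/N = 9447/35592 = 0.26542481.
SE_no-fpc = √(s²/n) = 511.33029; SE_fpc = √((1−f)s²/n) = 438.2477.
Ratio = √(1−f) = 0.85707362.

0.8571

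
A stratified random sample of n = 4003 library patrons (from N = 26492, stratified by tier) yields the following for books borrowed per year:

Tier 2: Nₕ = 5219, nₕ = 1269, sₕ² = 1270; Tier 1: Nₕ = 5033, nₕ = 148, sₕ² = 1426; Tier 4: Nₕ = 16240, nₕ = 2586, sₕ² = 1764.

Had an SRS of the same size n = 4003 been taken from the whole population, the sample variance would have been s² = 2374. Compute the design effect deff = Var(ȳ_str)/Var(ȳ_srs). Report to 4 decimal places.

1.1569

Var(ȳ_str) = Σ Wₕ²(1−fₕ)sₕ²/nₕ with Wₕ = Nₕ/26492:
  Tier 2: (5219/26492)²·(1−1269/5219)·1270/1269 = 0.029396593
  Tier 1: (5033/26492)²·(1−148/5033)·1426/148 = 0.33753578
  Tier 4: (16240/26492)²·(1−2586/16240)·1764/2586 = 0.21551946
  → Var(ȳ_str) = 0.58245183.
Var(ȳ_srs) = (1 − 4003/26492)·2374/4003 = 0.50344325.
deff = 0.58245183 / 0.50344325 = 1.1569.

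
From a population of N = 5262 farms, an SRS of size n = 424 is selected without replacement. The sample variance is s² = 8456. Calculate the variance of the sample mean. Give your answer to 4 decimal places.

18.3364

Under SRS without replacement, Var(ȳ) = (1 − f)·s²/n with f = n/N = 424/5262 = 0.08057773.
Var(ȳ) = (1 − 0.08057773)·8456/424 = 0.91942227·19.943396 = 18.336403.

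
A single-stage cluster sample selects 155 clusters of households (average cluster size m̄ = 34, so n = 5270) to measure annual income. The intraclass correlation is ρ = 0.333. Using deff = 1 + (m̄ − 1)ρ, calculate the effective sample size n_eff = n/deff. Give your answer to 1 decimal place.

439.6

deff = 1 + (34 − 1)·0.333 = 1 + 10.989 = 11.989.
n_eff = 5270 / 11.989 = 439.6.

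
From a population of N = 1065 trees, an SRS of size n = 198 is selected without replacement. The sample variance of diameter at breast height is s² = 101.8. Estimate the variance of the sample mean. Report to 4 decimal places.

0.4186

Under SRS without replacement, Var(ȳ) = (1 − f)·s²/n with f = n/N = 198/1065 = 0.18591549.
Var(ȳ) = (1 − 0.18591549)·101.8/198 = 0.81408451·0.51414141 = 0.41855456.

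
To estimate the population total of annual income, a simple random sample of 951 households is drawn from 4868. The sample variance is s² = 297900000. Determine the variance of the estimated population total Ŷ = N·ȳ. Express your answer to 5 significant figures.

Var(Ŷ) = N²·Var(ȳ) = N²·(1 − n/N)·s²/n.
f = 951/4868 = 0.19535744; Var(ȳ) = 0.80464256·297900000/951 = 252053.65.
Var(Ŷ) = 4868² · 252053.65 = 5.9730222 × 10^12.

5.9730 × 10^12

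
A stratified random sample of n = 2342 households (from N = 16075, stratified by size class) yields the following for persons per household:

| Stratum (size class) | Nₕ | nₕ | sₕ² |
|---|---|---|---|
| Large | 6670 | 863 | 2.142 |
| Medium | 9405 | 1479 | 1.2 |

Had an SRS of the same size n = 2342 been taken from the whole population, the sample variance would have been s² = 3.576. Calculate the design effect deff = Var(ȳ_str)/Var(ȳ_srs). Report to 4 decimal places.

0.4646

Var(ȳ_str) = Σ Wₕ²(1−fₕ)sₕ²/nₕ with Wₕ = Nₕ/16075:
  Large: (6670/16075)²·(1−863/6670)·2.142/863 = 3.7203549 × 10^-4
  Medium: (9405/16075)²·(1−1479/9405)·1.2/1479 = 2.3405826 × 10^-4
  → Var(ȳ_str) = 6.0609375 × 10^-4.
Var(ȳ_srs) = (1 − 2342/16075)·3.576/2342 = 0.0013044429.
deff = (6.0609375 × 10^-4) / 0.0013044429 = 0.4646.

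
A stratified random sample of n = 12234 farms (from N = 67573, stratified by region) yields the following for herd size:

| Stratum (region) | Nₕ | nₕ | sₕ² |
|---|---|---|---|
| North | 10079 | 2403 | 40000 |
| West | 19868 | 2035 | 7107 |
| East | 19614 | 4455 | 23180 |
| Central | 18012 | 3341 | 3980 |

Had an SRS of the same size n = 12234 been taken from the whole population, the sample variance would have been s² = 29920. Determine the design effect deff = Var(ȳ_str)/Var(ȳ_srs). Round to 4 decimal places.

0.4797

Var(ȳ_str) = Σ Wₕ²(1−fₕ)sₕ²/nₕ with Wₕ = Nₕ/67573:
  North: (10079/67573)²·(1−2403/10079)·40000/2403 = 0.28204099
  West: (19868/67573)²·(1−2035/19868)·7107/2035 = 0.2709905
  East: (19614/67573)²·(1−4455/19614)·23180/4455 = 0.33880986
  Central: (18012/67573)²·(1−3341/18012)·3980/3341 = 0.068941678
  → Var(ȳ_str) = 0.96078303.
Var(ȳ_srs) = (1 − 12234/67573)·29920/12234 = 2.0028629.
deff = 0.96078303 / 2.0028629 = 0.4797.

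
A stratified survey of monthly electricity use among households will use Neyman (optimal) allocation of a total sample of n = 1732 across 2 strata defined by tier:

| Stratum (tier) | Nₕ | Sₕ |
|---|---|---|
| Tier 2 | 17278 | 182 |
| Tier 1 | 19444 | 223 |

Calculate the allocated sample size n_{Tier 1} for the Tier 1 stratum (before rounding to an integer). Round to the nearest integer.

Neyman allocation: nₕ = n·NₕSₕ / Σⱼ NⱼSⱼ.
Σ NⱼSⱼ = 17278·182 + 19444·223 = 7.480608 × 10^6.
n_{Tier 1} = 1732·19444·223 / (7.480608 × 10^6) = 1004.

1004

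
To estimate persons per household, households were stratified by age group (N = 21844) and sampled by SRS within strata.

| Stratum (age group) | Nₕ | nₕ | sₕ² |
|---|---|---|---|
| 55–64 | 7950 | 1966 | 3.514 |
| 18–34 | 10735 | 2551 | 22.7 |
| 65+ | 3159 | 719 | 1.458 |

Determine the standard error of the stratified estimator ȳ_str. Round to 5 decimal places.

0.04300

Var(ȳ_str) = Σₕ Wₕ²(1 − fₕ)sₕ²/nₕ with Wₕ = Nₕ/N, N = 21844.
55–64: Wₕ = 0.36394433; term = 0.36394433²·(1 − 0.24729560)·3.514/1966 = 1.7820202 × 10^-4.
18–34: Wₕ = 0.49143930; term = 0.49143930²·(1 − 0.23763391)·22.7/2551 = 0.0016383954.
65+: Wₕ = 0.14461637; term = 0.14461637²·(1 − 0.22760367)·1.458/719 = 3.2756972 × 10^-5.
Sum = 0.0018493544.
SE = √(0.0018493544) = 0.04300.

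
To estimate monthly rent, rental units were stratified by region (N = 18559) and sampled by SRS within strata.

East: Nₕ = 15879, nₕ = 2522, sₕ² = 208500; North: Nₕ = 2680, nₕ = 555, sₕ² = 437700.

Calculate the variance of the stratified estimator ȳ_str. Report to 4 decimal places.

Var(ȳ_str) = Σₕ Wₕ²(1 − fₕ)sₕ²/nₕ with Wₕ = Nₕ/N, N = 18559.
East: Wₕ = 0.85559567; term = 0.85559567²·(1 − 0.15882612)·208500/2522 = 50.907751.
North: Wₕ = 0.14440433; term = 0.14440433²·(1 − 0.20708955)·437700/555 = 13.039716.
Sum = 63.947467.

63.9475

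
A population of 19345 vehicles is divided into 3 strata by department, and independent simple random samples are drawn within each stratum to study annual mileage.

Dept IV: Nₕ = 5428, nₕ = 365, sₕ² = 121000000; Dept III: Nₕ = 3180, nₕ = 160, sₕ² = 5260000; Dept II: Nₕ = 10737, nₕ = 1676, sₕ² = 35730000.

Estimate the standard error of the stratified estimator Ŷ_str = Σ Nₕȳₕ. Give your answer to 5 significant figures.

Var(Ŷ_str) = Σₕ Nₕ²(1 − fₕ)sₕ²/nₕ.
Dept IV: 5428²·(1 − 365/5428)·121000000/365 = 9.1104593 × 10^12.
Dept III: 3180²·(1 − 160/3180)·5260000/160 = 3.1571835 × 10^11.
Dept II: 10737²·(1 − 1676/10737)·35730000/1676 = 2.0740446 × 10^12.
Sum = 1.1500222 × 10^13.
SE = √(1.1500222 × 10^13) = 3.3912 × 10^6.

3.3912 × 10^6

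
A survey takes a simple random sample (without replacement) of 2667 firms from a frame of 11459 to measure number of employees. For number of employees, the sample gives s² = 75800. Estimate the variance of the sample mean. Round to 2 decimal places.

Under SRS without replacement, Var(ȳ) = (1 − f)·s²/n with f = n/N = 2667/11459 = 0.23274282.
Var(ȳ) = (1 − 0.23274282)·75800/2667 = 0.76725718·28.421447 = 21.806559.

21.81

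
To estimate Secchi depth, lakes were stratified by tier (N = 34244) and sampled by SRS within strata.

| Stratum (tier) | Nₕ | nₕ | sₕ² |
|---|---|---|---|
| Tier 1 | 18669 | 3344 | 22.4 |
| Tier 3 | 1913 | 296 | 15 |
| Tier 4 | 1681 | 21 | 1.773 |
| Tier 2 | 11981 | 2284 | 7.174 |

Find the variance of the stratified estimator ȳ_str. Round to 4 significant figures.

Var(ȳ_str) = Σₕ Wₕ²(1 − fₕ)sₕ²/nₕ with Wₕ = Nₕ/N, N = 34244.
Tier 1: Wₕ = 0.54517580; term = 0.54517580²·(1 − 0.17912047)·22.4/3344 = 0.0016343095.
Tier 3: Wₕ = 0.05586380; term = 0.05586380²·(1 − 0.15473079)·15/296 = 1.3367665 × 10^-4.
Tier 4: Wₕ = 0.04908889; term = 0.04908889²·(1 − 0.01249256)·1.773/21 = 2.0090755 × 10^-4.
Tier 2: Wₕ = 0.34987151; term = 0.34987151²·(1 − 0.19063517)·7.174/2284 = 3.1119081 × 10^-4.
Sum = 0.0022800845.

0.002280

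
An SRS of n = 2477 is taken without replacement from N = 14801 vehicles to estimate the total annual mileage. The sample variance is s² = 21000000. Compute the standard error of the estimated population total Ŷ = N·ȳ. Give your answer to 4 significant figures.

Var(Ŷ) = N²·Var(ȳ) = N²·(1 − n/N)·s²/n.
f = 2477/14801 = 0.16735356; Var(ȳ) = 0.83264644·21000000/2477 = 7059.1745.
Var(Ŷ) = 14801² · 7059.1745 = 1.5464505 × 10^12.
SE(Ŷ) = √(1.5464505 × 10^12) = 1.244 × 10^6.

1.244 × 10^6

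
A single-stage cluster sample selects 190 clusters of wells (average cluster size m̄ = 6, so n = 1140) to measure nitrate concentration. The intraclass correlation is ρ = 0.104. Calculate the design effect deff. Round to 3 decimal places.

1.520

deff = 1 + (6 − 1)·0.104 = 1 + 0.52 = 1.52.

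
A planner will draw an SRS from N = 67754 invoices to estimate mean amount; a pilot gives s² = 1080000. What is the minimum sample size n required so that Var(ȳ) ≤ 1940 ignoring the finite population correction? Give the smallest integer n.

557

Without fpc, n₀ = s²/D = 1080000/1940 = 556.7010.
Rounding up, n = 557.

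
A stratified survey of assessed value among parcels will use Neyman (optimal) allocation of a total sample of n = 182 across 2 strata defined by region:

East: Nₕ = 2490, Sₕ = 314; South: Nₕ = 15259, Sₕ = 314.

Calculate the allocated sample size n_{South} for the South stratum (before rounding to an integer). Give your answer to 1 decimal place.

Neyman allocation: nₕ = n·NₕSₕ / Σⱼ NⱼSⱼ.
Σ NⱼSⱼ = 2490·314 + 15259·314 = 5.573186 × 10^6.
n_{South} = 182·15259·314 / (5.573186 × 10^6) = 156.5.

156.5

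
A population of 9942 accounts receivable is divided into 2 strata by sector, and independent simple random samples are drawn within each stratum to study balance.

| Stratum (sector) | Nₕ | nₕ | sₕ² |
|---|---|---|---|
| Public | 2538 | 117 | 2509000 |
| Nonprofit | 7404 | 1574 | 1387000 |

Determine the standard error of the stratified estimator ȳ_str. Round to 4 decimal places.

41.4475

Var(ȳ_str) = Σₕ Wₕ²(1 − fₕ)sₕ²/nₕ with Wₕ = Nₕ/N, N = 9942.
Public: Wₕ = 0.25528063; term = 0.25528063²·(1 − 0.04609929)·2509000/117 = 1333.0723.
Nonprofit: Wₕ = 0.74471937; term = 0.74471937²·(1 − 0.21258779)·1387000/1574 = 384.82137.
Sum = 1717.8937.
SE = √(1717.8937) = 41.4475.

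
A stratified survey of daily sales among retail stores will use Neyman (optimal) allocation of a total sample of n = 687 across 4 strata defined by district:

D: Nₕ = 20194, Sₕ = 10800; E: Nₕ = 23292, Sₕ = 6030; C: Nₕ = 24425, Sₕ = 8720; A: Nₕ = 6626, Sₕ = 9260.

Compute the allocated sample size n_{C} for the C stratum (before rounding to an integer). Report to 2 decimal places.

Neyman allocation: nₕ = n·NₕSₕ / Σⱼ NⱼSⱼ.
Σ NⱼSⱼ = 20194·10800 + 23292·6030 + 24425·8720 + 6626·9260 = 6.3288872 × 10^8.
n_{C} = 687·24425·8720 / (6.3288872 × 10^8) = 231.20.

231.20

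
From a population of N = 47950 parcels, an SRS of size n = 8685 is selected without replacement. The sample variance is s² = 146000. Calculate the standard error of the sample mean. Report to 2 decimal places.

Under SRS without replacement, Var(ȳ) = (1 − f)·s²/n with f = n/N = 8685/47950 = 0.18112617.
Var(ȳ) = (1 − 0.18112617)·146000/8685 = 0.81887383·16.810593 = 13.765755.
SE(ȳ) = √(13.765755) = 3.71.

3.71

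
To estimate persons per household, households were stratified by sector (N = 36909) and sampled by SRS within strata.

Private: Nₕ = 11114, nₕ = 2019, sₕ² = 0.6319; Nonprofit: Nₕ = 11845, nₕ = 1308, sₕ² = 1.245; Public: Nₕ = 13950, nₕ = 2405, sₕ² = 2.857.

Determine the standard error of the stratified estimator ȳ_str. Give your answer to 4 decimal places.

Var(ȳ_str) = Σₕ Wₕ²(1 − fₕ)sₕ²/nₕ with Wₕ = Nₕ/N, N = 36909.
Private: Wₕ = 0.30111897; term = 0.30111897²·(1 − 0.18166277)·0.6319/2019 = 2.322312 × 10^-5.
Nonprofit: Wₕ = 0.32092444; term = 0.32092444²·(1 − 0.11042634)·1.245/1308 = 8.7206548 × 10^-5.
Public: Wₕ = 0.37795660; term = 0.37795660²·(1 − 0.17240143)·2.857/2405 = 1.4044256 × 10^-4.
Sum = 2.5087223 × 10^-4.
SE = √(2.5087223 × 10^-4) = 0.0158.

0.0158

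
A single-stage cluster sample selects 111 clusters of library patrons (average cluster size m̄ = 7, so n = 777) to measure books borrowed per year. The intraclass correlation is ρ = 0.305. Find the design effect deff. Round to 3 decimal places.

2.830

deff = 1 + (7 − 1)·0.305 = 1 + 1.83 = 2.83.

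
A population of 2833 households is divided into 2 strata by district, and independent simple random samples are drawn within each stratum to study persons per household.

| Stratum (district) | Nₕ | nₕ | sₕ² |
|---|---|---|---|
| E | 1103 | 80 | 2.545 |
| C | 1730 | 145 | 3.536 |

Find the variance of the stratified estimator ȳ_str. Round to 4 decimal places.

Var(ȳ_str) = Σₕ Wₕ²(1 − fₕ)sₕ²/nₕ with Wₕ = Nₕ/N, N = 2833.
E: Wₕ = 0.38933992; term = 0.38933992²·(1 − 0.07252947)·2.545/80 = 0.0044725561.
C: Wₕ = 0.61066008; term = 0.61066008²·(1 − 0.08381503)·3.536/145 = 0.0083315628.
Sum = 0.012804119.

0.0128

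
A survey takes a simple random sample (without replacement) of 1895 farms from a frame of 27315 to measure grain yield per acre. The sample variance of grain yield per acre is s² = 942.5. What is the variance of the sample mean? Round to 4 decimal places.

Under SRS without replacement, Var(ȳ) = (1 − f)·s²/n with f = n/N = 1895/27315 = 0.06937580.
Var(ȳ) = (1 − 0.06937580)·942.5/1895 = 0.93062420·0.49736148 = 0.46285663.

0.4629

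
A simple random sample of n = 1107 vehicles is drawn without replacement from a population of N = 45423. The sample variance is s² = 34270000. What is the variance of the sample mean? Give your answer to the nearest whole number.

30203

Under SRS without replacement, Var(ȳ) = (1 − f)·s²/n with f = n/N = 1107/45423 = 0.02437091.
Var(ȳ) = (1 − 0.02437091)·34270000/1107 = 0.97562909·30957.543 = 30203.079.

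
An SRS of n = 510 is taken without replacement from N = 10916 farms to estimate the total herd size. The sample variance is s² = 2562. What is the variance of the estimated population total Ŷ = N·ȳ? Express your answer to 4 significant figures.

5.706 × 10^8

Var(Ŷ) = N²·Var(ȳ) = N²·(1 − n/N)·s²/n.
f = 510/10916 = 0.04672041; Var(ȳ) = 0.95327959·2562/510 = 4.7888281.
Var(Ŷ) = 10916² · 4.7888281 = 5.7063224 × 10^8.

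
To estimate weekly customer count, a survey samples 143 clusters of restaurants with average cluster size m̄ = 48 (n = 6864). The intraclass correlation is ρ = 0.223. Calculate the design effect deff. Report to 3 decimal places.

11.481

deff = 1 + (48 − 1)·0.223 = 1 + 10.481 = 11.481.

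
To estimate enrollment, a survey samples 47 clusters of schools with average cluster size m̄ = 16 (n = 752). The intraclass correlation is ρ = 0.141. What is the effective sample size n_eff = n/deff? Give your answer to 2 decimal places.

deff = 1 + (16 − 1)·0.141 = 1 + 2.115 = 3.115.
n_eff = 752 / 3.115 = 241.41.

241.41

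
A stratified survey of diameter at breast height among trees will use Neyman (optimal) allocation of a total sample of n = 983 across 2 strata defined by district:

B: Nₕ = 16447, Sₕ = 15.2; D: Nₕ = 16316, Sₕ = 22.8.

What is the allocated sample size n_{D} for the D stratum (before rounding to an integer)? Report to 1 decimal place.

Neyman allocation: nₕ = n·NₕSₕ / Σⱼ NⱼSⱼ.
Σ NⱼSⱼ = 16447·15.2 + 16316·22.8 = 621999.2.
n_{D} = 983·16316·22.8 / 621999.2 = 587.9.

587.9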